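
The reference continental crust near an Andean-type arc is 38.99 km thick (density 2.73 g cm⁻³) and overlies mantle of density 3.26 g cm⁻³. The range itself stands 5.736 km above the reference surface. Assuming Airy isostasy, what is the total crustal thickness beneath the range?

74.3 km

Root depth r = h ρ_c / (ρ_m − ρ_c) = 5.736 km × 2.73 / 0.53 = 29.55 km.
Total thickness = T + h + r = 38.99 km + 5.736 km + 29.55 km = 74.3 km.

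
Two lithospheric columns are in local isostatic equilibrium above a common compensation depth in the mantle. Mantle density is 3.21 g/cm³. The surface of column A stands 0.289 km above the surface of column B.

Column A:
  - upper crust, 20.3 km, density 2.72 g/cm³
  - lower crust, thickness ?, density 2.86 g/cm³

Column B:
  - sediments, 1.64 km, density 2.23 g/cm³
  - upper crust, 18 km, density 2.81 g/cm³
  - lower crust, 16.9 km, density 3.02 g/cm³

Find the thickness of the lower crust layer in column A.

Take the compensation level at the base of the deeper column (depth z_c below the surface of column A) and equate Σ ρ_i t_i down to z_c; mantle fills any gap and the z_c terms cancel.
Column A: 20.3×2.72 + x×2.86 + (z_c − 20.3 − x)×3.21
Column B: 0.289×0 + 1.64×2.23 + 18×2.81 + 16.9×3.02 + (z_c − 0.289 − 36.54)×3.21
The z_c×3.21 term appears on both sides and cancels. Collect the known terms of each column as K = Σ(ρt)_known − 3.21 × (depth of known layers): K_A = 55.216 − 3.21×20.3 = −9.947; K_B = 105.2752 − 3.21×(0.289 + 36.54) = −12.94589.
Balance: K_A − x×(3.21 − 2.86) = K_B, so x = (K_A − K_B)/(3.21 − 2.86) = 2.99889/0.35 = 8.57 km.

8.57 km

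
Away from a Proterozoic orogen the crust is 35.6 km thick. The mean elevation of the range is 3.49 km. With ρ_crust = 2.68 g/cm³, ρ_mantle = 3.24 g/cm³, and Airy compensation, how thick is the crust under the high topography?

55.8 km

Root depth r = h ρ_c / (ρ_m − ρ_c) = 3.49 km × 2.68 / 0.56 = 16.7 km.
Total thickness = T + h + r = 35.6 km + 3.49 km + 16.7 km = 55.8 km.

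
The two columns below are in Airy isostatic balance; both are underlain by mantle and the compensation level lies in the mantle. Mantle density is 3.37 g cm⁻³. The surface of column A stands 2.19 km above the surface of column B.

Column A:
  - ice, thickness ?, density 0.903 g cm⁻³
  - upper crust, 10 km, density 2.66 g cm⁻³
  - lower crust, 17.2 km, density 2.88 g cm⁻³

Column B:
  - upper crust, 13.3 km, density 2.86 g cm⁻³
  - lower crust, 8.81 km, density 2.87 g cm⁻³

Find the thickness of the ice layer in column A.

1.23 km

Take the compensation level at the base of the deeper column (depth z_c below the surface of column A) and equate Σ ρ_i t_i down to z_c; mantle fills any gap and the z_c terms cancel.
Column A: x×0.903 + 10×2.66 + 17.2×2.88 + (z_c − 27.2 − x)×3.37
Column B: 2.19×0 + 13.3×2.86 + 8.81×2.87 + (z_c − 2.19 − 22.11)×3.37
The z_c×3.37 term appears on both sides and cancels. Collect the known terms of each column as K = Σ(ρt)_known − 3.37 × (depth of known layers): K_A = 76.136 − 3.37×27.2 = −15.528; K_B = 63.3227 − 3.37×(2.19 + 22.11) = −18.5683.
Balance: K_A − x×(3.37 − 0.903) = K_B, so x = (K_A − K_B)/(3.37 − 0.903) = 3.0403/2.467 = 1.23 km.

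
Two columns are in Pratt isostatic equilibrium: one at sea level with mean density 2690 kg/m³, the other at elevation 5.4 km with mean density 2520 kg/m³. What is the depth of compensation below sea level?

80 km

ρ_ref D = ρ (D + h) → D (ρ_ref − ρ) = ρ h.
D = ρ h/(ρ_ref − ρ) = 2520 × 5.4 km/(2690 − 2520) = 80 km.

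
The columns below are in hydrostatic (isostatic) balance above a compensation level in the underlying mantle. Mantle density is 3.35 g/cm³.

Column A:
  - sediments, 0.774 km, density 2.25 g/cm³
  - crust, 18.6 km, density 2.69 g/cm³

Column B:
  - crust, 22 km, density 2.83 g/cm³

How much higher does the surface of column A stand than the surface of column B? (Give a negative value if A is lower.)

For any compensation level in the mantle, the mantle terms cancel and isostasy reduces to e = (Σt_A − Σt_B) − (Σ(ρt)_A − Σ(ρt)_B) / ρ_m.
Σt_A = 19.374 km; Σt_B = 22 km; Σ(ρt)_A = 51.7755; Σ(ρt)_B = 62.26 (in km·g/cm³).
e = (19.374 − 22) − (51.7755 − 62.26) / 3.35 = 0.504 km.

0.504 km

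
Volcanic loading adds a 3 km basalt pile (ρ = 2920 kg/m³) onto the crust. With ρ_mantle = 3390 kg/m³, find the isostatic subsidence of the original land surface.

2.58 km

Subaerial loading: s = t ρ_load / ρ_m.
s = 3 km × 2920/3390 = 2.58 km.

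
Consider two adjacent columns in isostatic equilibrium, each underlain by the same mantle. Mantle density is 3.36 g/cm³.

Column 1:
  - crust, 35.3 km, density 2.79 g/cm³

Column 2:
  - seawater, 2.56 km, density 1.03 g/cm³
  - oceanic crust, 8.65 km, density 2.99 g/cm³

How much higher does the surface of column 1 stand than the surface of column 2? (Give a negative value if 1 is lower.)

For any compensation level in the mantle, the mantle terms cancel and isostasy reduces to e = (Σt_1 − Σt_2) − (Σ(ρt)_1 − Σ(ρt)_2) / ρ_m.
Σt_1 = 35.3 km; Σt_2 = 11.21 km; Σ(ρt)_1 = 98.487; Σ(ρt)_2 = 28.5003 (in km·g/cm³).
e = (35.3 − 11.21) − (98.487 − 28.5003) / 3.36 = 3.26 km.

3.26 km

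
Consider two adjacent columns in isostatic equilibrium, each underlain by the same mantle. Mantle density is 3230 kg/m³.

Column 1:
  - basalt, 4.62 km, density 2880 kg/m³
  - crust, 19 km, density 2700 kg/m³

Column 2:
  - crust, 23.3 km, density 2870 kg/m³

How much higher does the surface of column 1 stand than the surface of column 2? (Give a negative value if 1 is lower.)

1.02 km

For any compensation level in the mantle, the mantle terms cancel and isostasy reduces to e = (Σt_1 − Σt_2) − (Σ(ρt)_1 − Σ(ρt)_2) / ρ_m.
Σt_1 = 23.62 km; Σt_2 = 23.3 km; Σ(ρt)_1 = 64605.6; Σ(ρt)_2 = 66871 (in km·kg/m³).
e = (23.62 − 23.3) − (64605.6 − 66871) / 3230 = 1.02 km.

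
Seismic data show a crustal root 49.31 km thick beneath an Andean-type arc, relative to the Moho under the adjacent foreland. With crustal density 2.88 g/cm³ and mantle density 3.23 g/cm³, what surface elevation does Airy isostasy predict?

5.99 km

In Airy isostatic equilibrium: ρ_c h = (ρ_m − ρ_c) r.
h = r (ρ_m − ρ_c) / ρ_c = 49.31 km × (3.23 − 2.88) / 2.88 = 5.99 km.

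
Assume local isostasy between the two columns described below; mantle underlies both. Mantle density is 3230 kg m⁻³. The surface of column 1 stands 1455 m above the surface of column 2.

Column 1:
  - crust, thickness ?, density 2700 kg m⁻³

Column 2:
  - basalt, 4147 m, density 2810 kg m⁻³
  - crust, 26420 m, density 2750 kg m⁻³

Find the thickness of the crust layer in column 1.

36100 m

Take the compensation level at the base of the deeper column (depth z_c below the surface of column 1) and equate Σ ρ_i t_i down to z_c; mantle fills any gap and the z_c terms cancel.
Column 1: x×2700 + (z_c − 0 − x)×3230
Column 2: 1455×0 + 4147×2810 + 26420×2750 + (z_c − 1455 − 30567)×3230
The z_c×3230 term appears on both sides and cancels. Collect the known terms of each column as K = Σ(ρt)_known − 3230 × (depth of known layers): K_1 = 0 − 3230×0 = 0; K_2 = 84308070 − 3230×(1455 + 30567) = −19122990.
Balance: K_1 − x×(3230 − 2700) = K_2, so x = (K_1 − K_2)/(3230 − 2700) = 19123000/530 = 36100 m.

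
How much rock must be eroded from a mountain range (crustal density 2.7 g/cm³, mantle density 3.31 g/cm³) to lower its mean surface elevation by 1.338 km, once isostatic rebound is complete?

Net drop Δ = e − u = e − e ρ_c/ρ_m = e (ρ_m − ρ_c)/ρ_m.
e = Δ ρ_m/(ρ_m − ρ_c) = 1.338 km × 3.31/0.61 = 7.26 km.

7.26 km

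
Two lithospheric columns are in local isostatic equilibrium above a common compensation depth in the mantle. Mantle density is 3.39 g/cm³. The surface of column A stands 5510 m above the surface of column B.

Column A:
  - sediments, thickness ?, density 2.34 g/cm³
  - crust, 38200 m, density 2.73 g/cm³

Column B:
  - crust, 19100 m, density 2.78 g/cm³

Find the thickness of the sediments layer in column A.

4870 m

Take the compensation level at the base of the deeper column (depth z_c below the surface of column A) and equate Σ ρ_i t_i down to z_c; mantle fills any gap and the z_c terms cancel.
Column A: x×2.34 + 38200×2.73 + (z_c − 38200 − x)×3.39
Column B: 5510×0 + 19100×2.78 + (z_c − 5510 − 19100)×3.39
The z_c×3.39 term appears on both sides and cancels. Collect the known terms of each column as K = Σ(ρt)_known − 3.39 × (depth of known layers): K_A = 104286 − 3.39×38200 = −25212; K_B = 53098 − 3.39×(5510 + 19100) = −30329.9.
Balance: K_A − x×(3.39 − 2.34) = K_B, so x = (K_A − K_B)/(3.39 − 2.34) = 5117.9/1.05 = 4870 m.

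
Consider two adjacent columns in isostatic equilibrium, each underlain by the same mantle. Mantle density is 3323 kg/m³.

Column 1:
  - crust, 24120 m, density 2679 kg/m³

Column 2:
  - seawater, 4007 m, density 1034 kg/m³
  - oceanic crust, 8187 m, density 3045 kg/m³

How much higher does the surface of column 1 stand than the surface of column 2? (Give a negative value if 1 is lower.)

1230 m

For any compensation level in the mantle, the mantle terms cancel and isostasy reduces to e = (Σt_1 − Σt_2) − (Σ(ρt)_1 − Σ(ρt)_2) / ρ_m.
Σt_1 = 24120 m; Σt_2 = 12194 m; Σ(ρt)_1 = 64617480; Σ(ρt)_2 = 29072653 (in m·kg/m³).
e = (24120 − 12194) − (64617480 − 29072653) / 3323 = 1230 m.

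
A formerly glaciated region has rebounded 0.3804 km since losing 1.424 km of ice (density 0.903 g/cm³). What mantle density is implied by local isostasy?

ρ_m = ρ_ice t / u = 0.903 × 1.424 km/0.3804 km = 3.38 g/cm³.

3.38 g/cm³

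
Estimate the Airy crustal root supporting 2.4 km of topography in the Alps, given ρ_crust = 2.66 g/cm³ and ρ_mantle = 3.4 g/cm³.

8.63 km

For local isostatic compensation: the weight of the topography is balanced by the buoyancy of the root, ρ_c h = (ρ_m − ρ_c) r.
r = h · ρ_c / (ρ_m − ρ_c) = 2.4 km × 2.66 / (3.4 − 2.66) = 8.63 km.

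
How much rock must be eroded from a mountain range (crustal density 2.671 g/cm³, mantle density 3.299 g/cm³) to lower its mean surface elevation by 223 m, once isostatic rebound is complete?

1170 m

Net drop Δ = e − u = e − e ρ_c/ρ_m = e (ρ_m − ρ_c)/ρ_m.
e = Δ ρ_m/(ρ_m − ρ_c) = 223 m × 3.299/0.628 = 1170 m.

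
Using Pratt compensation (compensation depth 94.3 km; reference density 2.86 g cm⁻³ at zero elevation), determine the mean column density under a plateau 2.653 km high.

2.78 g cm⁻³

Pratt balance: ρ_ref D = ρ (D + h).
ρ = ρ_ref D/(D + h) = 2.86 × 94.3 km/(94.3 km + 2.653 km) = 2.78 g cm⁻³.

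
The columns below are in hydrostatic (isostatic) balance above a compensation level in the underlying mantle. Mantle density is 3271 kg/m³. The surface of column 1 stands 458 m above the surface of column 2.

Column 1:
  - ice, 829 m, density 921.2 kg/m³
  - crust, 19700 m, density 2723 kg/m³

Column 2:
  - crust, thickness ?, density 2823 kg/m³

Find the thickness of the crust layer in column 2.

Take the compensation level at the base of the deeper column (depth z_c below the surface of column 1) and equate Σ ρ_i t_i down to z_c; mantle fills any gap and the z_c terms cancel.
Column 1: 829×921.2 + 19700×2723 + (z_c − 20529)×3271
Column 2: 458×0 + x×2823 + (z_c − 458 − 0 − x)×3271
The z_c×3271 term appears on both sides and cancels. Collect the known terms of each column as K = Σ(ρt)_known − 3271 × (depth of known layers): K_1 = 54406774.8 − 3271×20529 = −12743584.2; K_2 = 0 − 3271×(458 + 0) = −1498118.
Balance: K_1 = K_2 − x×(3271 − 2823), so x = (K_2 − K_1)/(3271 − 2823) = 11245500/448 = 25100 m.

25100 m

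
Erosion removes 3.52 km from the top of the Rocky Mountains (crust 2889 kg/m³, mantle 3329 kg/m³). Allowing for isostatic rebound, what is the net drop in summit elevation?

Rebound u = e ρ_c/ρ_m = 3.52 km × 2889/3329 = 3.055 km.
Net surface drop = e − u = 3.52 km − 3.055 km = e (ρ_m − ρ_c)/ρ_m = 0.465 km.

0.465 km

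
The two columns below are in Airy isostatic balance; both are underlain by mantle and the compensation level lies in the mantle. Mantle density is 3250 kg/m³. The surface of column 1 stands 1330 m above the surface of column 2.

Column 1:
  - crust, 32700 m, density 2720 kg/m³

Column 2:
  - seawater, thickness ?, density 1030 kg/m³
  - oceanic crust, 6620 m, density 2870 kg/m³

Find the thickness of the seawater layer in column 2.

Take the compensation level at the base of the deeper column (depth z_c below the surface of column 1) and equate Σ ρ_i t_i down to z_c; mantle fills any gap and the z_c terms cancel.
Column 1: 32700×2720 + (z_c − 32700)×3250
Column 2: 1330×0 + x×1030 + 6620×2870 + (z_c − 1330 − 6620 − x)×3250
The z_c×3250 term appears on both sides and cancels. Collect the known terms of each column as K = Σ(ρt)_known − 3250 × (depth of known layers): K_1 = 88944000 − 3250×32700 = −17331000; K_2 = 18999400 − 3250×(1330 + 6620) = −6838100.
Balance: K_1 = K_2 − x×(3250 − 1030), so x = (K_2 − K_1)/(3250 − 1030) = 10492900/2220 = 4730 m.

4730 m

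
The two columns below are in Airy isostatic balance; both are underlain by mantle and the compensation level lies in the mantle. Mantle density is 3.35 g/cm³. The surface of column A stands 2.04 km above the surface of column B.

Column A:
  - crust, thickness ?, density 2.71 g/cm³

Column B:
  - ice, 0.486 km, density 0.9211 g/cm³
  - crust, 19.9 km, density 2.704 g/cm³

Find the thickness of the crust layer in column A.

32.6 km

Take the compensation level at the base of the deeper column (depth z_c below the surface of column A) and equate Σ ρ_i t_i down to z_c; mantle fills any gap and the z_c terms cancel.
Column A: x×2.71 + (z_c − 0 − x)×3.35
Column B: 2.04×0 + 0.486×0.9211 + 19.9×2.704 + (z_c − 2.04 − 20.386)×3.35
The z_c×3.35 term appears on both sides and cancels. Collect the known terms of each column as K = Σ(ρt)_known − 3.35 × (depth of known layers): K_A = 0 − 3.35×0 = 0; K_B = 54.2572546 − 3.35×(2.04 + 20.386) = −20.8698454.
Balance: K_A − x×(3.35 − 2.71) = K_B, so x = (K_A − K_B)/(3.35 − 2.71) = 20.8698/0.64 = 32.6 km.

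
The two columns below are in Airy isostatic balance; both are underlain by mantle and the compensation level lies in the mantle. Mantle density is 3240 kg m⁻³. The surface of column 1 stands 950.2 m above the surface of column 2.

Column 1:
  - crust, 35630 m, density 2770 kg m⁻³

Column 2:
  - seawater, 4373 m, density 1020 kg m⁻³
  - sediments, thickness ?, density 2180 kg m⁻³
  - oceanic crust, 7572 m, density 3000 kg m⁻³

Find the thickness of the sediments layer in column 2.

2020 m

Take the compensation level at the base of the deeper column (depth z_c below the surface of column 1) and equate Σ ρ_i t_i down to z_c; mantle fills any gap and the z_c terms cancel.
Column 1: 35630×2770 + (z_c − 35630)×3240
Column 2: 950.2×0 + 4373×1020 + x×2180 + 7572×3000 + (z_c − 950.2 − 11945 − x)×3240
The z_c×3240 term appears on both sides and cancels. Collect the known terms of each column as K = Σ(ρt)_known − 3240 × (depth of known layers): K_1 = 98695100 − 3240×35630 = −16746100; K_2 = 27176460 − 3240×(950.2 + 11945) = −14603988.
Balance: K_1 = K_2 − x×(3240 − 2180), so x = (K_2 − K_1)/(3240 − 2180) = 2142110/1060 = 2020 m.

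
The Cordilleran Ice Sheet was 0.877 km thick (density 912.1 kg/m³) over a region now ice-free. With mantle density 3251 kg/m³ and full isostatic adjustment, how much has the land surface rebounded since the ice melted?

0.246 km

Removing the load lets mantle flow back in; uplift u satisfies ρ_ice t = ρ_m u.
u = t ρ_ice/ρ_m = 0.877 km × 912.1/3251 = 0.246 km.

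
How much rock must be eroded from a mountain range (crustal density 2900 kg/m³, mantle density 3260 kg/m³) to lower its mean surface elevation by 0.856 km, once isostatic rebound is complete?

Net drop Δ = e − u = e − e ρ_c/ρ_m = e (ρ_m − ρ_c)/ρ_m.
e = Δ ρ_m/(ρ_m − ρ_c) = 0.856 km × 3260/360 = 7.75 km.

7.75 km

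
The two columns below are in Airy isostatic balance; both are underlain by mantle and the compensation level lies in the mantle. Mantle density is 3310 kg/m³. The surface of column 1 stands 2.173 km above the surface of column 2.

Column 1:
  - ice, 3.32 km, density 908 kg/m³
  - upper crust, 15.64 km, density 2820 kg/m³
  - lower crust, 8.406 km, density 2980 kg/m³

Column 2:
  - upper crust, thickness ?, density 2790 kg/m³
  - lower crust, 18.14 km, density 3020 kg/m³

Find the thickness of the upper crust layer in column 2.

11.5 km

Take the compensation level at the base of the deeper column (depth z_c below the surface of column 1) and equate Σ ρ_i t_i down to z_c; mantle fills any gap and the z_c terms cancel.
Column 1: 3.32×908 + 15.64×2820 + 8.406×2980 + (z_c − 27.366)×3310
Column 2: 2.173×0 + x×2790 + 18.14×3020 + (z_c − 2.173 − 18.14 − x)×3310
The z_c×3310 term appears on both sides and cancels. Collect the known terms of each column as K = Σ(ρt)_known − 3310 × (depth of known layers): K_1 = 72169.24 − 3310×27.366 = −18412.22; K_2 = 54782.8 − 3310×(2.173 + 18.14) = −12453.23.
Balance: K_1 = K_2 − x×(3310 − 2790), so x = (K_2 − K_1)/(3310 − 2790) = 5958.99/520 = 11.5 km.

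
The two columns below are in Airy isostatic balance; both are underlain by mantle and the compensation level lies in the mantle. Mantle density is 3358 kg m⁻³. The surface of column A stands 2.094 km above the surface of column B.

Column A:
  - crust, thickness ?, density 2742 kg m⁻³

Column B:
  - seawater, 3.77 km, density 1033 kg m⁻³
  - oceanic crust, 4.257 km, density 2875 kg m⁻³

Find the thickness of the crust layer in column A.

Take the compensation level at the base of the deeper column (depth z_c below the surface of column A) and equate Σ ρ_i t_i down to z_c; mantle fills any gap and the z_c terms cancel.
Column A: x×2742 + (z_c − 0 − x)×3358
Column B: 2.094×0 + 3.77×1033 + 4.257×2875 + (z_c − 2.094 − 8.027)×3358
The z_c×3358 term appears on both sides and cancels. Collect the known terms of each column as K = Σ(ρt)_known − 3358 × (depth of known layers): K_A = 0 − 3358×0 = 0; K_B = 16133.285 − 3358×(2.094 + 8.027) = −17853.033.
Balance: K_A − x×(3358 − 2742) = K_B, so x = (K_A − K_B)/(3358 − 2742) = 17853/616 = 29 km.

29 km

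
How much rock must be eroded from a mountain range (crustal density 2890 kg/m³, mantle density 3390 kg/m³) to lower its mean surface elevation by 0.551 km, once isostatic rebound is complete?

3.74 km

Net drop Δ = e − u = e − e ρ_c/ρ_m = e (ρ_m − ρ_c)/ρ_m.
e = Δ ρ_m/(ρ_m − ρ_c) = 0.551 km × 3390/500 = 3.74 km.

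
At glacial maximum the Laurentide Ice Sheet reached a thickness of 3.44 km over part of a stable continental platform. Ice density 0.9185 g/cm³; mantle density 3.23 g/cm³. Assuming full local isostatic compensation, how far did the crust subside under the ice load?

0.978 km

By Archimedes' principle applied to the lithosphere: the ice load ρ_ice t is balanced by mantle displaced below, ρ_m s.
s = t ρ_ice / ρ_m = 3.44 km × 0.9185/3.23 = 0.978 km.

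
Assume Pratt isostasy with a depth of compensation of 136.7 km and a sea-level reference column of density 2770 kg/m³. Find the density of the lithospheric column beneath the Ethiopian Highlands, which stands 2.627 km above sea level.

Pratt balance: ρ_ref D = ρ (D + h).
ρ = ρ_ref D/(D + h) = 2770 × 136.7 km/(136.7 km + 2.627 km) = 2720 kg/m³.

2720 kg/m³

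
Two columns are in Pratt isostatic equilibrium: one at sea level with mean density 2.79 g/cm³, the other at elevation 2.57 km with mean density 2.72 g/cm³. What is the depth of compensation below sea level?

ρ_ref D = ρ (D + h) → D (ρ_ref − ρ) = ρ h.
D = ρ h/(ρ_ref − ρ) = 2.72 × 2.57 km/(2.79 − 2.72) = 99.9 km.

99.9 km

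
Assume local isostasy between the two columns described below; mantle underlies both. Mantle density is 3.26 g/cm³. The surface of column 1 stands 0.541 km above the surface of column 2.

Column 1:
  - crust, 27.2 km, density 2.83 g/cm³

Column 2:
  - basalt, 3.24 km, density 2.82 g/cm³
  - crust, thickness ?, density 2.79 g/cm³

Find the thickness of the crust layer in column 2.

18.1 km

Take the compensation level at the base of the deeper column (depth z_c below the surface of column 1) and equate Σ ρ_i t_i down to z_c; mantle fills any gap and the z_c terms cancel.
Column 1: 27.2×2.83 + (z_c − 27.2)×3.26
Column 2: 0.541×0 + 3.24×2.82 + x×2.79 + (z_c − 0.541 − 3.24 − x)×3.26
The z_c×3.26 term appears on both sides and cancels. Collect the known terms of each column as K = Σ(ρt)_known − 3.26 × (depth of known layers): K_1 = 76.976 − 3.26×27.2 = −11.696; K_2 = 9.1368 − 3.26×(0.541 + 3.24) = −3.18926.
Balance: K_1 = K_2 − x×(3.26 − 2.79), so x = (K_2 − K_1)/(3.26 − 2.79) = 8.50674/0.47 = 18.1 km.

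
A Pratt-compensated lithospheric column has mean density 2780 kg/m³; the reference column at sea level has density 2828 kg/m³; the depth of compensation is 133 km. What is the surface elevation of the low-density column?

ρ_ref D = ρ (D + h) → h = D (ρ_ref − ρ)/ρ.
h = 133 km × (2828 − 2780)/2780 = 2.3 km.

2.3 km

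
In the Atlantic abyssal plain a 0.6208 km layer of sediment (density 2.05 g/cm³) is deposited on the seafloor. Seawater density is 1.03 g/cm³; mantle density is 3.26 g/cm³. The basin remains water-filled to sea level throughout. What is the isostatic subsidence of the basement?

Submarine loading: the sediment displaces seawater, and the subsidence is in turn flooded, so s (ρ_m − ρ_w) = t (ρ_sed − ρ_w).
s = 0.6208 km × (2.05 − 1.03) / (3.26 − 1.03) = 0.284 km.

0.284 km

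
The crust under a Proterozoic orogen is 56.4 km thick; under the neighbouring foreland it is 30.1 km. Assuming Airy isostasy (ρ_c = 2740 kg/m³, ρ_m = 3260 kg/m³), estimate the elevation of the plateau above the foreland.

4.2 km

Excess crust Δ = 56.4 km − 30.1 km = 26.3 km, split between elevation h and root r with h + r = Δ.
Airy balance ρ_c h = (ρ_m − ρ_c) r gives r = h ρ_c/(ρ_m − ρ_c), so h (1 + ρ_c/(ρ_m − ρ_c)) = Δ, i.e. h = Δ (ρ_m − ρ_c)/ρ_m.
h = 26.3 km × 520/3260 = 4.2 km.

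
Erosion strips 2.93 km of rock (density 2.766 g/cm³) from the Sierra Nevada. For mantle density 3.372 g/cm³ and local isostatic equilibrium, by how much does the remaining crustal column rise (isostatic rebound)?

2.4 km

Unloading: uplift u = e ρ_c/ρ_m = 2.93 km × 2.766/3.372 = 2.4 km.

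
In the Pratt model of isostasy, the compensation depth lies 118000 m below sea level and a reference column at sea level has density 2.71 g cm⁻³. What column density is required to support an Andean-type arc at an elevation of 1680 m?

2.67 g cm⁻³

Pratt balance: ρ_ref D = ρ (D + h).
ρ = ρ_ref D/(D + h) = 2.71 × 118000 m/(118000 m + 1680 m) = 2.67 g cm⁻³.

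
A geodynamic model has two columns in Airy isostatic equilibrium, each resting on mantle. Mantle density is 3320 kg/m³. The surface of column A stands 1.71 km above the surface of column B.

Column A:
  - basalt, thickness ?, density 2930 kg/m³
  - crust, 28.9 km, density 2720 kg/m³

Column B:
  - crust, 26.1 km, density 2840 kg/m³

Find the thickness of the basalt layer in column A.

2.22 km

Take the compensation level at the base of the deeper column (depth z_c below the surface of column A) and equate Σ ρ_i t_i down to z_c; mantle fills any gap and the z_c terms cancel.
Column A: x×2930 + 28.9×2720 + (z_c − 28.9 − x)×3320
Column B: 1.71×0 + 26.1×2840 + (z_c − 1.71 − 26.1)×3320
The z_c×3320 term appears on both sides and cancels. Collect the known terms of each column as K = Σ(ρt)_known − 3320 × (depth of known layers): K_A = 78608 − 3320×28.9 = −17340; K_B = 74124 − 3320×(1.71 + 26.1) = −18205.2.
Balance: K_A − x×(3320 − 2930) = K_B, so x = (K_A − K_B)/(3320 − 2930) = 865.2/390 = 2.22 km.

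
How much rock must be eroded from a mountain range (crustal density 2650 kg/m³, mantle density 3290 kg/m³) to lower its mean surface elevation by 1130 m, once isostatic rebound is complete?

5810 m

Net drop Δ = e − u = e − e ρ_c/ρ_m = e (ρ_m − ρ_c)/ρ_m.
e = Δ ρ_m/(ρ_m − ρ_c) = 1130 m × 3290/640 = 5810 m.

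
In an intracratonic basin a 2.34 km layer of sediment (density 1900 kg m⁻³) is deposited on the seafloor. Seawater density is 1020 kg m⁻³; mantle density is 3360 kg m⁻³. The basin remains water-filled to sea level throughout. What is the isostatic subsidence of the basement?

0.88 km

Submarine loading: the sediment displaces seawater, and the subsidence is in turn flooded, so s (ρ_m − ρ_w) = t (ρ_sed − ρ_w).
s = 2.34 km × (1900 − 1020) / (3360 − 1020) = 0.88 km.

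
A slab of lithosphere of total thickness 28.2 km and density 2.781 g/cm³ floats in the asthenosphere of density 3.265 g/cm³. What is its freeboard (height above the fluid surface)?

Floating equilibrium: submerged depth d = t ρ_obj/ρ_fluid = 28.2 km × 2.781/3.265 = 24.02 km.
Freeboard = t − d = 28.2 km − 24.02 km = 4.18 km.

4.18 km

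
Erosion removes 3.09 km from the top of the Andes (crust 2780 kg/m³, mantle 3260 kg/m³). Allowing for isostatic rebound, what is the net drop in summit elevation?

0.455 km

Rebound u = e ρ_c/ρ_m = 3.09 km × 2780/3260 = 2.635 km.
Net surface drop = e − u = 3.09 km − 2.635 km = e (ρ_m − ρ_c)/ρ_m = 0.455 km.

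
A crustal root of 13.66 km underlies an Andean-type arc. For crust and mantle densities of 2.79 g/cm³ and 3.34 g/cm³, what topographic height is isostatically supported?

2.69 km

Balancing pressure at the compensation depth: ρ_c h = (ρ_m − ρ_c) r.
h = r (ρ_m − ρ_c) / ρ_c = 13.66 km × (3.34 − 2.79) / 2.79 = 2.69 km.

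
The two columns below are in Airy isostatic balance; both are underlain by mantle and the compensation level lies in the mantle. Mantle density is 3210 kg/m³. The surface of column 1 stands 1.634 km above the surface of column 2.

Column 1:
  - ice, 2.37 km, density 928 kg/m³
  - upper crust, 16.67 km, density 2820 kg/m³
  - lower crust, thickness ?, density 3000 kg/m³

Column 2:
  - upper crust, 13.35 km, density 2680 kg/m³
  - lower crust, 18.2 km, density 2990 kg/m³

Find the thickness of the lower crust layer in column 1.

21 km

Take the compensation level at the base of the deeper column (depth z_c below the surface of column 1) and equate Σ ρ_i t_i down to z_c; mantle fills any gap and the z_c terms cancel.
Column 1: 2.37×928 + 16.67×2820 + x×3000 + (z_c − 19.04 − x)×3210
Column 2: 1.634×0 + 13.35×2680 + 18.2×2990 + (z_c − 1.634 − 31.55)×3210
The z_c×3210 term appears on both sides and cancels. Collect the known terms of each column as K = Σ(ρt)_known − 3210 × (depth of known layers): K_1 = 49208.76 − 3210×19.04 = −11909.64; K_2 = 90196 − 3210×(1.634 + 31.55) = −16324.64.
Balance: K_1 − x×(3210 − 3000) = K_2, so x = (K_1 − K_2)/(3210 − 3000) = 4415/210 = 21 km.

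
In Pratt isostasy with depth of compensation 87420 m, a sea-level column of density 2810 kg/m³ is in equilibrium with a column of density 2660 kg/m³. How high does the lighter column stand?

4930 m

ρ_ref D = ρ (D + h) → h = D (ρ_ref − ρ)/ρ.
h = 87420 m × (2810 − 2660)/2660 = 4930 m.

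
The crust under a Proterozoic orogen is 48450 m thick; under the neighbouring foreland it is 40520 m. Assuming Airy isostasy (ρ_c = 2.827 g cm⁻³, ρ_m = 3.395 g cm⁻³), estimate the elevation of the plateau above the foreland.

Excess crust Δ = 48450 m − 40520 m = 7930 m, split between elevation h and root r with h + r = Δ.
Airy balance ρ_c h = (ρ_m − ρ_c) r gives r = h ρ_c/(ρ_m − ρ_c), so h (1 + ρ_c/(ρ_m − ρ_c)) = Δ, i.e. h = Δ (ρ_m − ρ_c)/ρ_m.
h = 7930 m × 0.568/3.395 = 1330 m.

1330 m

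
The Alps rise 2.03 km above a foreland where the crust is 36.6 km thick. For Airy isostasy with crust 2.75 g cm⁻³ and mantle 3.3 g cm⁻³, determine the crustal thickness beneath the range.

Root depth r = h ρ_c / (ρ_m − ρ_c) = 2.03 km × 2.75 / 0.55 = 10.15 km.
Total thickness = T + h + r = 36.6 km + 2.03 km + 10.15 km = 48.8 km.

48.8 km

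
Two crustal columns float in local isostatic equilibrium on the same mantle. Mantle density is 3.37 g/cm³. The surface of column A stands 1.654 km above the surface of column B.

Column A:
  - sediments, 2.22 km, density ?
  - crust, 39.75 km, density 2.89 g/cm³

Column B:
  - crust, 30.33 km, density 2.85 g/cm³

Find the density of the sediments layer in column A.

2.35 g/cm³

Take the compensation level at the base of the deeper column (depth z_c below the surface of column A) and equate Σ ρ_i t_i down to z_c; mantle fills any gap and the z_c terms cancel.
Column A: 2.22×ρ + 39.75×2.89 + (z_c − 41.97)×3.37
Column B: 1.654×0 + 30.33×2.85 + (z_c − 1.654 − 30.33)×3.37
The z_c×3.37 term appears on both sides and cancels. Collect the known terms of each column as K = Σ(ρt)_known − 3.37 × (depth of known layers): K_A = 114.8775 − 3.37×41.97 = −26.5614; K_B = 86.4405 − 3.37×(1.654 + 30.33) = −21.34558.
Balance: K_A + 2.22×ρ = K_B, so ρ = (K_B − K_A)/2.22 = 5.21582/2.22 = 2.35 g/cm³.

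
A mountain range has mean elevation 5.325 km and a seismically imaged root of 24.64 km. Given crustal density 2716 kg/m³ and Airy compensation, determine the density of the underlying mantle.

Airy balance: ρ_c h = (ρ_m − ρ_c) r → ρ_m = ρ_c (1 + h/r).
ρ_m = 2716 × (1 + 5.325 km/24.64 km) = 3300 kg/m³.

3300 kg/m³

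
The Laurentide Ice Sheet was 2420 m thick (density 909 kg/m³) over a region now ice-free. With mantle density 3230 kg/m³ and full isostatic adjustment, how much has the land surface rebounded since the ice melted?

681 m

Removing the load lets mantle flow back in; uplift u satisfies ρ_ice t = ρ_m u.
u = t ρ_ice/ρ_m = 2420 m × 909/3230 = 681 m.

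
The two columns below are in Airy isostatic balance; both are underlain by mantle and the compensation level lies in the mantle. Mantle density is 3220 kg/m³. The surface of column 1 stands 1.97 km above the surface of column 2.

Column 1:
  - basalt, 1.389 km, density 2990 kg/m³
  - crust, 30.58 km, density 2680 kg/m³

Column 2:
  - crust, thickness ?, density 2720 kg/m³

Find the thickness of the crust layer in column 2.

Take the compensation level at the base of the deeper column (depth z_c below the surface of column 1) and equate Σ ρ_i t_i down to z_c; mantle fills any gap and the z_c terms cancel.
Column 1: 1.389×2990 + 30.58×2680 + (z_c − 31.969)×3220
Column 2: 1.97×0 + x×2720 + (z_c − 1.97 − 0 − x)×3220
The z_c×3220 term appears on both sides and cancels. Collect the known terms of each column as K = Σ(ρt)_known − 3220 × (depth of known layers): K_1 = 86107.51 − 3220×31.969 = −16832.67; K_2 = 0 − 3220×(1.97 + 0) = −6343.4.
Balance: K_1 = K_2 − x×(3220 − 2720), so x = (K_2 − K_1)/(3220 − 2720) = 10489.3/500 = 21 km.

21 km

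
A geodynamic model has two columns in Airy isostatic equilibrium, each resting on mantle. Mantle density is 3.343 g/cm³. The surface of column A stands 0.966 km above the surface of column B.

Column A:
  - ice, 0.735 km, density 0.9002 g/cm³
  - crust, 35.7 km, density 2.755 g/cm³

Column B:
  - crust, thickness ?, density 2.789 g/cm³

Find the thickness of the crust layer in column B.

Take the compensation level at the base of the deeper column (depth z_c below the surface of column A) and equate Σ ρ_i t_i down to z_c; mantle fills any gap and the z_c terms cancel.
Column A: 0.735×0.9002 + 35.7×2.755 + (z_c − 36.435)×3.343
Column B: 0.966×0 + x×2.789 + (z_c − 0.966 − 0 − x)×3.343
The z_c×3.343 term appears on both sides and cancels. Collect the known terms of each column as K = Σ(ρt)_known − 3.343 × (depth of known layers): K_A = 99.015147 − 3.343×36.435 = −22.787058; K_B = 0 − 3.343×(0.966 + 0) = −3.229338.
Balance: K_A = K_B − x×(3.343 − 2.789), so x = (K_B − K_A)/(3.343 − 2.789) = 19.5577/0.554 = 35.3 km.

35.3 km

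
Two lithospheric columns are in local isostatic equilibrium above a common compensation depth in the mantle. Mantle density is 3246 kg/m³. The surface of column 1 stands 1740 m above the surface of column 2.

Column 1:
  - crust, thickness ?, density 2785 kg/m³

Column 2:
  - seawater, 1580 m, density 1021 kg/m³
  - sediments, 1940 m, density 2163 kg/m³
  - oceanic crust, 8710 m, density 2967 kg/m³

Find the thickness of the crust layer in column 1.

29700 m

Take the compensation level at the base of the deeper column (depth z_c below the surface of column 1) and equate Σ ρ_i t_i down to z_c; mantle fills any gap and the z_c terms cancel.
Column 1: x×2785 + (z_c − 0 − x)×3246
Column 2: 1740×0 + 1580×1021 + 1940×2163 + 8710×2967 + (z_c − 1740 − 12230)×3246
The z_c×3246 term appears on both sides and cancels. Collect the known terms of each column as K = Σ(ρt)_known − 3246 × (depth of known layers): K_1 = 0 − 3246×0 = 0; K_2 = 31651970 − 3246×(1740 + 12230) = −13694650.
Balance: K_1 − x×(3246 − 2785) = K_2, so x = (K_1 − K_2)/(3246 − 2785) = 13694600/461 = 29700 m.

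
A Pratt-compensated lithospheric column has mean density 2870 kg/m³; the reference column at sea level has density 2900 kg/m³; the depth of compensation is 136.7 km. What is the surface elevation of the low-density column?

ρ_ref D = ρ (D + h) → h = D (ρ_ref − ρ)/ρ.
h = 136.7 km × (2900 − 2870)/2870 = 1.43 km.

1.43 km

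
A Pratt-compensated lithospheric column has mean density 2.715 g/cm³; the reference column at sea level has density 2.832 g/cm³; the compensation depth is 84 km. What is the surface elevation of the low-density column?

3.62 km

ρ_ref D = ρ (D + h) → h = D (ρ_ref − ρ)/ρ.
h = 84 km × (2.832 − 2.715)/2.715 = 3.62 km.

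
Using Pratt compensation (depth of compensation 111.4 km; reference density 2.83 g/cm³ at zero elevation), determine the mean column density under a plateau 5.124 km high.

2.71 g/cm³

Pratt balance: ρ_ref D = ρ (D + h).
ρ = ρ_ref D/(D + h) = 2.83 × 111.4 km/(111.4 km + 5.124 km) = 2.71 g/cm³.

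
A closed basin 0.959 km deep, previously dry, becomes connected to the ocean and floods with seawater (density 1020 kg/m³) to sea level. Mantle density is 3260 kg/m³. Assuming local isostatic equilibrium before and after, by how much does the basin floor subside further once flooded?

After flooding the water column is d + s deep. Its weight must equal the weight of mantle displaced by the extra subsidence s: (d + s) ρ_w = s ρ_m.
s = d ρ_w / (ρ_m − ρ_w) = 0.959 km × 1020/(3260 − 1020) = 0.437 km.

0.437 km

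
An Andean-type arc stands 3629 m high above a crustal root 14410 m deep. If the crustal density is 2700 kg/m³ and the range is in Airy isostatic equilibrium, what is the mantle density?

3380 kg/m³

Airy balance: ρ_c h = (ρ_m − ρ_c) r → ρ_m = ρ_c (1 + h/r).
ρ_m = 2700 × (1 + 3629 m/14410 m) = 3380 kg/m³.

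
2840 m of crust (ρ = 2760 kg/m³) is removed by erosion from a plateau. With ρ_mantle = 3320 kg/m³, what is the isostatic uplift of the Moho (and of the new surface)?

Unloading: uplift u = e ρ_c/ρ_m = 2840 m × 2760/3320 = 2360 m.

2360 m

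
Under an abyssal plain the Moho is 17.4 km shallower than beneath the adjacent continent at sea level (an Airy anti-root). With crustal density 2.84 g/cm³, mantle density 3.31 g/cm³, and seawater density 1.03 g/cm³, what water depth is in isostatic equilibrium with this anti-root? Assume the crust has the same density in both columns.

Replacing a thickness d of crust by seawater at the top must be balanced by replacing crust with mantle at the base: d (ρ_c − ρ_w) = a (ρ_m − ρ_c).
d = a (ρ_m − ρ_c)/(ρ_c − ρ_w) = 17.4 km × 0.47/1.81 = 4.52 km.

4.52 km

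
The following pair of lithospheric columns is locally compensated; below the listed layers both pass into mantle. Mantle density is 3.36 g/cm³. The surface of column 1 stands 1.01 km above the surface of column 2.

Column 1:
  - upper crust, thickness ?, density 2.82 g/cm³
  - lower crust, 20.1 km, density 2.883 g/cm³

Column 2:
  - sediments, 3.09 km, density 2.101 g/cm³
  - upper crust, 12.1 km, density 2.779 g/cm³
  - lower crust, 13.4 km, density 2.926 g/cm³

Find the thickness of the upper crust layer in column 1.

Take the compensation level at the base of the deeper column (depth z_c below the surface of column 1) and equate Σ ρ_i t_i down to z_c; mantle fills any gap and the z_c terms cancel.
Column 1: x×2.82 + 20.1×2.883 + (z_c − 20.1 − x)×3.36
Column 2: 1.01×0 + 3.09×2.101 + 12.1×2.779 + 13.4×2.926 + (z_c − 1.01 − 28.59)×3.36
The z_c×3.36 term appears on both sides and cancels. Collect the known terms of each column as K = Σ(ρt)_known − 3.36 × (depth of known layers): K_1 = 57.9483 − 3.36×20.1 = −9.5877; K_2 = 79.32639 − 3.36×(1.01 + 28.59) = −20.12961.
Balance: K_1 − x×(3.36 − 2.82) = K_2, so x = (K_1 − K_2)/(3.36 − 2.82) = 10.5419/0.54 = 19.5 km.

19.5 km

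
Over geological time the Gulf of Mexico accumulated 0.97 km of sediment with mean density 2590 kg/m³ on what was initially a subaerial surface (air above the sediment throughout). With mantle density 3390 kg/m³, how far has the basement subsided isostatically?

0.741 km

Subaerial load: s = t ρ_sed / ρ_m = 0.97 km × 2590/3390 = 0.741 km.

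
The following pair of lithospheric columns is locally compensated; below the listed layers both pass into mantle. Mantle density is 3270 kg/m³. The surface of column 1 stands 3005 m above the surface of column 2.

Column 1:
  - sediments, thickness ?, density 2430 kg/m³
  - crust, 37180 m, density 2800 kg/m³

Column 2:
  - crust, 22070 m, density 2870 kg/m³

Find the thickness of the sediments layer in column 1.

Take the compensation level at the base of the deeper column (depth z_c below the surface of column 1) and equate Σ ρ_i t_i down to z_c; mantle fills any gap and the z_c terms cancel.
Column 1: x×2430 + 37180×2800 + (z_c − 37180 − x)×3270
Column 2: 3005×0 + 22070×2870 + (z_c − 3005 − 22070)×3270
The z_c×3270 term appears on both sides and cancels. Collect the known terms of each column as K = Σ(ρt)_known − 3270 × (depth of known layers): K_1 = 104104000 − 3270×37180 = −17474600; K_2 = 63340900 − 3270×(3005 + 22070) = −18654350.
Balance: K_1 − x×(3270 − 2430) = K_2, so x = (K_1 − K_2)/(3270 − 2430) = 1179750/840 = 1400 m.

1400 m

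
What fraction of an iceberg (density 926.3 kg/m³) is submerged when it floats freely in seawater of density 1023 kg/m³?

Submerged fraction = ρ_obj/ρ_fluid = 926.3/1023 = 0.905.

0.905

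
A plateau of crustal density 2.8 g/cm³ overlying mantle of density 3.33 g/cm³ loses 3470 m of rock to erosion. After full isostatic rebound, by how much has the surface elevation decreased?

Rebound u = e ρ_c/ρ_m = 3470 m × 2.8/3.33 = 2918 m.
Net surface drop = e − u = 3470 m − 2918 m = e (ρ_m − ρ_c)/ρ_m = 552 m.

552 m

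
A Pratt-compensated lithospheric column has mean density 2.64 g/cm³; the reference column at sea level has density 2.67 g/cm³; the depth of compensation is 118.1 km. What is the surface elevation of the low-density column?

ρ_ref D = ρ (D + h) → h = D (ρ_ref − ρ)/ρ.
h = 118.1 km × (2.67 − 2.64)/2.64 = 1.34 km.

1.34 km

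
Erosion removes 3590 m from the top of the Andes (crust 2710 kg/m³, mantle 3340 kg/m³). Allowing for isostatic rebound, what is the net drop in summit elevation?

Rebound u = e ρ_c/ρ_m = 3590 m × 2710/3340 = 2913 m.
Net surface drop = e − u = 3590 m − 2913 m = e (ρ_m − ρ_c)/ρ_m = 677 m.

677 m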